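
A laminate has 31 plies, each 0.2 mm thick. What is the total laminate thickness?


h = n * t_ply = 31 * 0.2 = 6.2 mm

6.2 mm


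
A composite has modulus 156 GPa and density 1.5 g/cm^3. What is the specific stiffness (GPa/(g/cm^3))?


Specific stiffness = E/rho = 156/1.5 = 104.0 GPa/(g/cm^3)

104.0 GPa/(g/cm^3)


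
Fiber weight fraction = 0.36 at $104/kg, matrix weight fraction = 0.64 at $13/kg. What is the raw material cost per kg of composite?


Cost = cost_f*Wf + cost_m*Wm = 104*0.36 + 13*0.64 = $45.76/kg

$45.76/kg


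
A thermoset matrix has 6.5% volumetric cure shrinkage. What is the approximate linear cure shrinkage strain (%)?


Linear shrinkage ≈ vol_shrink/3 = 6.5/3 = 2.167%

2.167%


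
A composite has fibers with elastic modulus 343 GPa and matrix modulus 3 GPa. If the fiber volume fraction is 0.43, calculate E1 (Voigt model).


E1 = Ef*Vf + Em*(1-Vf) = 343*0.43 + 3*0.57 = 149.2 GPa

149.2 GPa


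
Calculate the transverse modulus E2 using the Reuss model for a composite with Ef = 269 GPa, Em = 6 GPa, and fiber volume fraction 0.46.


1/E2 = Vf/Ef + (1-Vf)/Em = 0.46/269 + 0.54/6
E2 = 10.9 GPa

10.9 GPa


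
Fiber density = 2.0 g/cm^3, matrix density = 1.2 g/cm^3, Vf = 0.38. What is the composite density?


rho_c = rho_f*Vf + rho_m*(1-Vf) = 2.0*0.38 + 1.2*0.62 = 1.504 g/cm^3

1.504 g/cm^3


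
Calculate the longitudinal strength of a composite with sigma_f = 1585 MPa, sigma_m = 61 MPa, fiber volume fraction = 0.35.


sigma_1 = sigma_f*Vf + sigma_m*(1-Vf) = 1585*0.35 + 61*0.65 = 594.4 MPa

594.4 MPa


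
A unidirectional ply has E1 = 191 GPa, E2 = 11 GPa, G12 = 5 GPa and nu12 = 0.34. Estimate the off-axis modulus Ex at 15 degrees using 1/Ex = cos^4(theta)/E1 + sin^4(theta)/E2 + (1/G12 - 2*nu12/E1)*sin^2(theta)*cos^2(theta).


cos^4(15) = 0.870513, sin^4(15) = 0.004487, sin^2(15)*cos^2(15) = 0.0625
1/G12 - 2*nu12/E1 = 1/5 - 2*0.34/191 = 0.19644 GPa^-1
1/Ex = 0.870513/191 + 0.004487/11 + 0.19644*0.0625 = 0.0172431 GPa^-1
Ex = 57.99 GPa

57.99 GPa


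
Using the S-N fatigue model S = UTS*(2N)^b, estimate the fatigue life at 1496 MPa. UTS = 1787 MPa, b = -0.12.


N = 0.5 * (S/UTS)^(1/b) = 0.5 * (1496/1787)^(1/-0.12) = 2.1991 cycles

2.1991 cycles


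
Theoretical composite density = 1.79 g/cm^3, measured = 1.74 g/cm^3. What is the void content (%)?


Void% = (rho_theo - rho_actual)/rho_theo * 100 = (1.79 - 1.74)/1.79 * 100 = 2.79%

2.79%


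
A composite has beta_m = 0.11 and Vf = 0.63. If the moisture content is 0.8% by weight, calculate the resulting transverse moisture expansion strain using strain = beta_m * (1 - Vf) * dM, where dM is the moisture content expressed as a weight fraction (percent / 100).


dM = 0.8/100 = 0.008
strain = beta_m * (1-Vf) * dM = 0.11 * 0.37 * 0.008 = 0.0003256

0.0003256


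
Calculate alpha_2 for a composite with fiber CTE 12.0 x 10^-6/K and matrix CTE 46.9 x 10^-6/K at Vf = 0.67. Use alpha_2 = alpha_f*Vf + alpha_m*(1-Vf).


alpha_2 = alpha_f*Vf + alpha_m*(1-Vf) = 12.0*0.67 + 46.9*0.33 = 23.5 x 10^-6/K

23.5 x 10^-6/K


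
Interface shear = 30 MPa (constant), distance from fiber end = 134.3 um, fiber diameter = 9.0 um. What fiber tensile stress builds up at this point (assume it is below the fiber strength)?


Force balance: sigma_f * (pi*d^2/4) = tau * (pi*d) * x  ->  sigma_f = 4 * tau * x / d
sigma_f = 4 * 30 * 134.3 / 9.0 = 1790.7 MPa

1790.7 MPa


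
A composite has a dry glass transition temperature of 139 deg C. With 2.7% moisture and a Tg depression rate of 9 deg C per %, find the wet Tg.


Tg_wet = Tg_dry - k*moisture = 139 - 9*2.7 = 114.7 deg C

114.7 deg C


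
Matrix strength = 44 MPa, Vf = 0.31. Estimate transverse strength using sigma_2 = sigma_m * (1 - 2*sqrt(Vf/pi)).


factor = 1 - 2*sqrt(0.31/pi) = 0.3717
sigma_2 = 44 * 0.3717 = 16.36 MPa

16.36 MPa


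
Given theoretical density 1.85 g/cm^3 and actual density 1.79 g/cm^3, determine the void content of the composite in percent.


Void% = (rho_theo - rho_actual)/rho_theo * 100 = (1.85 - 1.79)/1.85 * 100 = 3.24%

3.24%


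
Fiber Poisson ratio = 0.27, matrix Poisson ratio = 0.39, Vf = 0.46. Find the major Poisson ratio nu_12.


nu_12 = nu_f*Vf + nu_m*(1-Vf) = 0.27*0.46 + 0.39*0.54 = 0.3348

0.3348


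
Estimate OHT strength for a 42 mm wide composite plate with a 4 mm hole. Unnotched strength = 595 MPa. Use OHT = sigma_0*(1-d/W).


OHT = sigma_0*(1-d/W) = 595*(1-4/42) = 538.3 MPa

538.3 MPa


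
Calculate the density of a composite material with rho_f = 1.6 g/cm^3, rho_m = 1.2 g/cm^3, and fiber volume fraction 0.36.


rho_c = rho_f*Vf + rho_m*(1-Vf) = 1.6*0.36 + 1.2*0.64 = 1.344 g/cm^3

1.344 g/cm^3


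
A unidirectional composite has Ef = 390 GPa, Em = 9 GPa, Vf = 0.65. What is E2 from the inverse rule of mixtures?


1/E2 = Vf/Ef + (1-Vf)/Em = 0.65/390 + 0.35/9
E2 = 24.66 GPa

24.66 GPa


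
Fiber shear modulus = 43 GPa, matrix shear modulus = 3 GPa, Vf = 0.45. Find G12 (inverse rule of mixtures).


1/G12 = Vf/Gf + (1-Vf)/Gm = 0.45/43 + 0.55/3
G12 = 5.16 GPa

5.16 GPa


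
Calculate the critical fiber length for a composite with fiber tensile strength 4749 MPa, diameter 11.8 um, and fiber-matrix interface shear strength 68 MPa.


Lc = sigma_f * d / (2 * tau_i) = 4749 * 11.8 / (2 * 68) = 412.0 um

412.0 um


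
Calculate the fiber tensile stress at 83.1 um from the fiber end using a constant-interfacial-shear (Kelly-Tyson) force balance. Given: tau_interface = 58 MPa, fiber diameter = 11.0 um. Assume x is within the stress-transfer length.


Force balance: sigma_f * (pi*d^2/4) = tau * (pi*d) * x  ->  sigma_f = 4 * tau * x / d
sigma_f = 4 * 58 * 83.1 / 11.0 = 1752.7 MPa

1752.7 MPa


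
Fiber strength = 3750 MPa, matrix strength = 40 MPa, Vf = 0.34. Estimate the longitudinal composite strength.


sigma_1 = sigma_f*Vf + sigma_m*(1-Vf) = 3750*0.34 + 40*0.66 = 1301.4 MPa

1301.4 MPa


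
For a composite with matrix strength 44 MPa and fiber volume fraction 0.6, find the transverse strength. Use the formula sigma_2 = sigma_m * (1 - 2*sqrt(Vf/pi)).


factor = 1 - 2*sqrt(0.6/pi) = 0.126
sigma_2 = 44 * 0.126 = 5.54 MPa

5.54 MPa


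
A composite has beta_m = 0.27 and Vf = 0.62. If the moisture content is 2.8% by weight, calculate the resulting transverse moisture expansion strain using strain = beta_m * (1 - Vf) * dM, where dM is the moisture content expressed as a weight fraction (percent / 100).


dM = 2.8/100 = 0.028
strain = beta_m * (1-Vf) * dM = 0.27 * 0.38 * 0.028 = 0.0028728

0.0028728


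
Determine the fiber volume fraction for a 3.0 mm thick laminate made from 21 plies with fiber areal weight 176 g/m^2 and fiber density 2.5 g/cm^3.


Vf = n * FAW / (rho_f * h * 1000) = 21 * 176 / (2.5 * 3.0 * 1000) = 0.4928

0.4928


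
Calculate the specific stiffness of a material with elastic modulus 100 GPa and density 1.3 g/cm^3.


Specific stiffness = E/rho = 100/1.3 = 76.9 GPa/(g/cm^3)

76.9 GPa/(g/cm^3)


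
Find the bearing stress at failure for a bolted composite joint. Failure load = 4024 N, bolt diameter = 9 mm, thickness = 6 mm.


sigma_br = F/(d*h) = 4024/(9*6) = 74.5 MPa

74.5 MPa


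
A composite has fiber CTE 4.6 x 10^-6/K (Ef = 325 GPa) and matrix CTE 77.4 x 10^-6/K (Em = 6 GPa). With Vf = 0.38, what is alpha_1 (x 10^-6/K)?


E1 = Ef*Vf + Em*(1-Vf) = 127.22
alpha_1 = (alpha_f*Ef*Vf + alpha_m*Em*(1-Vf))/E1 = 6.73 x 10^-6/K

6.73 x 10^-6/K


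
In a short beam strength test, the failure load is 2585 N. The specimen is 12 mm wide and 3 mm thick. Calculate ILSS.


ILSS = 3F/(4bh) = 3*2585/(4*12*3) = 53.85 MPa

53.85 MPa


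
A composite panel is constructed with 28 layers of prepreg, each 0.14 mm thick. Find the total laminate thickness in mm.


h = n * t_ply = 28 * 0.14 = 3.92 mm

3.92 mm


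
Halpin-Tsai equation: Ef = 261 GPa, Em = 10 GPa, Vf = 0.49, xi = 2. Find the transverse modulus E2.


eta = (Ef/Em - 1)/(Ef/Em + xi) = (26.1 - 1)/(26.1 + 2) = 0.8932
E2 = Em*(1+xi*eta*Vf)/(1-eta*Vf) = 33.35 GPa

33.35 GPa


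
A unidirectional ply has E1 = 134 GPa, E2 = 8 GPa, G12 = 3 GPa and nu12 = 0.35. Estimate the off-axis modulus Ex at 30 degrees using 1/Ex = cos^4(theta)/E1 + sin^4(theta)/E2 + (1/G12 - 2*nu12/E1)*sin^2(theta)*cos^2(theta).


cos^4(30) = 0.5625, sin^4(30) = 0.0625, sin^2(30)*cos^2(30) = 0.1875
1/G12 - 2*nu12/E1 = 1/3 - 2*0.35/134 = 0.328109 GPa^-1
1/Ex = 0.5625/134 + 0.0625/8 + 0.328109*0.1875 = 0.0735308 GPa^-1
Ex = 13.6 GPa

13.6 GPa


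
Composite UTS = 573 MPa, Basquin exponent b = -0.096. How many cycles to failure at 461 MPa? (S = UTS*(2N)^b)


N = 0.5 * (S/UTS)^(1/b) = 0.5 * (461/573)^(1/-0.096) = 4.8180 cycles

4.8180 cycles


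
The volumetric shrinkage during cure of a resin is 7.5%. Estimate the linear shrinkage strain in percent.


Linear shrinkage ≈ vol_shrink/3 = 7.5/3 = 2.5%

2.5%


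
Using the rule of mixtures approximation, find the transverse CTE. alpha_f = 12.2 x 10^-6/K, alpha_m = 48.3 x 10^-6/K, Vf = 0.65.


alpha_2 = alpha_f*Vf + alpha_m*(1-Vf) = 12.2*0.65 + 48.3*0.35 = 24.8 x 10^-6/K

24.8 x 10^-6/K


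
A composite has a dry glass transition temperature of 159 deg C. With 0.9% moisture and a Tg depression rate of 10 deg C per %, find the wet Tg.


Tg_wet = Tg_dry - k*moisture = 159 - 10*0.9 = 150.0 deg C

150.0 deg C


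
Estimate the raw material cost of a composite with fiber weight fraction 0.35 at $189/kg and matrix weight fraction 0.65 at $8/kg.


Cost = cost_f*Wf + cost_m*Wm = 189*0.35 + 8*0.65 = $71.35/kg

$71.35/kg


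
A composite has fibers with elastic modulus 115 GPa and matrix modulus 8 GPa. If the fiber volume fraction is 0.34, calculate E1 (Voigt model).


E1 = Ef*Vf + Em*(1-Vf) = 115*0.34 + 8*0.66 = 44.38 GPa

44.38 GPa


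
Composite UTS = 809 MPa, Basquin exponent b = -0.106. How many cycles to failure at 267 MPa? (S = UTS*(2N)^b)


N = 0.5 * (S/UTS)^(1/b) = 0.5 * (267/809)^(1/-0.106) = 17411.2900 cycles

17411.2900 cycles


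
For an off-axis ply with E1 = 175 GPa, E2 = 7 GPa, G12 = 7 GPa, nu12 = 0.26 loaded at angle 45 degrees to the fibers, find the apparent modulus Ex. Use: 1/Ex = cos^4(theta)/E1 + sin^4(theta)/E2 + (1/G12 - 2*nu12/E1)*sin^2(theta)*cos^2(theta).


cos^4(45) = 0.25, sin^4(45) = 0.25, sin^2(45)*cos^2(45) = 0.25
1/G12 - 2*nu12/E1 = 1/7 - 2*0.26/175 = 0.139886 GPa^-1
1/Ex = 0.25/175 + 0.25/7 + 0.139886*0.25 = 0.0721143 GPa^-1
Ex = 13.87 GPa

13.87 GPa


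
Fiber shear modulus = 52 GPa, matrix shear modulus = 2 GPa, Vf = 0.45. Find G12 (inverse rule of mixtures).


1/G12 = Vf/Gf + (1-Vf)/Gm = 0.45/52 + 0.55/2
G12 = 3.53 GPa

3.53 GPa


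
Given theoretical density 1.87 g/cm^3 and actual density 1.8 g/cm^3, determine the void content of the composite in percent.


Void% = (rho_theo - rho_actual)/rho_theo * 100 = (1.87 - 1.8)/1.87 * 100 = 3.74%

3.74%


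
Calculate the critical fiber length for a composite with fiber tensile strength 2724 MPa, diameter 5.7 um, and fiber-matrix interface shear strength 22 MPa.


Lc = sigma_f * d / (2 * tau_i) = 2724 * 5.7 / (2 * 22) = 352.9 um

352.9 um


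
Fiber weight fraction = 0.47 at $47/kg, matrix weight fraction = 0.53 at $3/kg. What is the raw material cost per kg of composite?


Cost = cost_f*Wf + cost_m*Wm = 47*0.47 + 3*0.53 = $23.68/kg

$23.68/kg


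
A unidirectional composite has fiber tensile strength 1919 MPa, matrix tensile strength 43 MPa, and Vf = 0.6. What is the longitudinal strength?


sigma_1 = sigma_f*Vf + sigma_m*(1-Vf) = 1919*0.6 + 43*0.4 = 1168.6 MPa

1168.6 MPa


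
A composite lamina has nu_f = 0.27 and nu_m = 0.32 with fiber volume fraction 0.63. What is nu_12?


nu_12 = nu_f*Vf + nu_m*(1-Vf) = 0.27*0.63 + 0.32*0.37 = 0.2885

0.2885


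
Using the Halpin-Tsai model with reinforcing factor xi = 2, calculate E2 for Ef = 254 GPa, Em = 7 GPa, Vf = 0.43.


eta = (Ef/Em - 1)/(Ef/Em + xi) = (36.2857 - 1)/(36.2857 + 2) = 0.9216
E2 = Em*(1+xi*eta*Vf)/(1-eta*Vf) = 20.79 GPa

20.79 GPa


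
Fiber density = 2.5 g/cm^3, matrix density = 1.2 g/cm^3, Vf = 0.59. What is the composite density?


rho_c = rho_f*Vf + rho_m*(1-Vf) = 2.5*0.59 + 1.2*0.41 = 1.967 g/cm^3

1.967 g/cm^3


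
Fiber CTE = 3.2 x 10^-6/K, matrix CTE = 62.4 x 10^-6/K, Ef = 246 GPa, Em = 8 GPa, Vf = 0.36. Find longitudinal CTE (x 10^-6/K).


E1 = Ef*Vf + Em*(1-Vf) = 93.68
alpha_1 = (alpha_f*Ef*Vf + alpha_m*Em*(1-Vf))/E1 = 6.44 x 10^-6/K

6.44 x 10^-6/K


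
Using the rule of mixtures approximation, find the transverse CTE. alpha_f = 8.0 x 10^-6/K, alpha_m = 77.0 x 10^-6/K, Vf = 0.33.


alpha_2 = alpha_f*Vf + alpha_m*(1-Vf) = 8.0*0.33 + 77.0*0.67 = 54.2 x 10^-6/K

54.2 x 10^-6/K


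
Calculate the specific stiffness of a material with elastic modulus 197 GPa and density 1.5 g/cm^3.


Specific stiffness = E/rho = 197/1.5 = 131.3 GPa/(g/cm^3)

131.3 GPa/(g/cm^3)


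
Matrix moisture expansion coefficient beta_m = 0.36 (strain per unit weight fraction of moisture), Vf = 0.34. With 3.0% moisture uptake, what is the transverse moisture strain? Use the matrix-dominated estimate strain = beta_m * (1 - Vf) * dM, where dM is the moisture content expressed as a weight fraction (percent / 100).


dM = 3.0/100 = 0.03
strain = beta_m * (1-Vf) * dM = 0.36 * 0.66 * 0.03 = 0.007128

0.007128


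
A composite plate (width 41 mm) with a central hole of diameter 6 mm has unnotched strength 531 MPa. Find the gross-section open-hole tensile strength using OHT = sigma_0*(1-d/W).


OHT = sigma_0*(1-d/W) = 531*(1-6/41) = 453.3 MPa

453.3 MPa


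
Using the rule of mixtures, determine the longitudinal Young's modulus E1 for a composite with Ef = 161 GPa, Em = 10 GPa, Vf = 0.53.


E1 = Ef*Vf + Em*(1-Vf) = 161*0.53 + 10*0.47 = 90.03 GPa

90.03 GPa


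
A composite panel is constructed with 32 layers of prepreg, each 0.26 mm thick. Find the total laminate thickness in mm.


h = n * t_ply = 32 * 0.26 = 8.32 mm

8.32 mm


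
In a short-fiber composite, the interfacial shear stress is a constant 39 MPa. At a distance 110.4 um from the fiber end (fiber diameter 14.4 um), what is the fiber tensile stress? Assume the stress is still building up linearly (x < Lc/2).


Force balance: sigma_f * (pi*d^2/4) = tau * (pi*d) * x  ->  sigma_f = 4 * tau * x / d
sigma_f = 4 * 39 * 110.4 / 14.4 = 1196.0 MPa

1196.0 MPa


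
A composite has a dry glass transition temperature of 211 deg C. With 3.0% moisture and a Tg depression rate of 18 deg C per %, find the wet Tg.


Tg_wet = Tg_dry - k*moisture = 211 - 18*3.0 = 157.0 deg C

157.0 deg C


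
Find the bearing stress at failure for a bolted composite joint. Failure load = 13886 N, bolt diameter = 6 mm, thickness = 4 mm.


sigma_br = F/(d*h) = 13886/(6*4) = 578.6 MPa

578.6 MPa


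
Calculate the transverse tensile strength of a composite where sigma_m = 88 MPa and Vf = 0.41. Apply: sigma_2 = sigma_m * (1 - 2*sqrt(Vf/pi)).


factor = 1 - 2*sqrt(0.41/pi) = 0.2775
sigma_2 = 88 * 0.2775 = 24.42 MPa

24.42 MPa


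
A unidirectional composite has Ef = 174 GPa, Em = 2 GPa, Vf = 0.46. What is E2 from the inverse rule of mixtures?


1/E2 = Vf/Ef + (1-Vf)/Em = 0.46/174 + 0.54/2
E2 = 3.67 GPa

3.67 GPa


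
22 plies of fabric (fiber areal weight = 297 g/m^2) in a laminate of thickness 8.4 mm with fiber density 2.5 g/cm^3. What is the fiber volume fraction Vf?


Vf = n * FAW / (rho_f * h * 1000) = 22 * 297 / (2.5 * 8.4 * 1000) = 0.3111

0.3111


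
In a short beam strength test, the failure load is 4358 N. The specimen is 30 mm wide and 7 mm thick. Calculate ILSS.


ILSS = 3F/(4bh) = 3*4358/(4*30*7) = 15.56 MPa

15.56 MPa


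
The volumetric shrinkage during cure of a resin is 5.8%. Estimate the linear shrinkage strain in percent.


Linear shrinkage ≈ vol_shrink/3 = 5.8/3 = 1.933%

1.933%


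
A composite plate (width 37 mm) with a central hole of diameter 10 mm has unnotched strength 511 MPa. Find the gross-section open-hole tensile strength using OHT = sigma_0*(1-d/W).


OHT = sigma_0*(1-d/W) = 511*(1-10/37) = 372.9 MPa

372.9 MPa


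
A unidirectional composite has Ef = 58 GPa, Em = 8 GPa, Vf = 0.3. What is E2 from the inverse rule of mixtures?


1/E2 = Vf/Ef + (1-Vf)/Em = 0.3/58 + 0.7/8
E2 = 10.79 GPa

10.79 GPa


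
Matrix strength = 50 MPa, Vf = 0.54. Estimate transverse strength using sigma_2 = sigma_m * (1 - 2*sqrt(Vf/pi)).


factor = 1 - 2*sqrt(0.54/pi) = 0.1708
sigma_2 = 50 * 0.1708 = 8.54 MPa

8.54 MPa


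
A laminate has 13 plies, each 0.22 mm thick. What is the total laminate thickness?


h = n * t_ply = 13 * 0.22 = 2.86 mm

2.86 mm


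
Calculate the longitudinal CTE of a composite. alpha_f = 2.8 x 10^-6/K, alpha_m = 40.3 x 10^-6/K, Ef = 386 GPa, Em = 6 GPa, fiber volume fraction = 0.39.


E1 = Ef*Vf + Em*(1-Vf) = 154.2
alpha_1 = (alpha_f*Ef*Vf + alpha_m*Em*(1-Vf))/E1 = 3.69 x 10^-6/K

3.69 x 10^-6/K


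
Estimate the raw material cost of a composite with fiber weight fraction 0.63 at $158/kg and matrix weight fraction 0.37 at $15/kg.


Cost = cost_f*Wf + cost_m*Wm = 158*0.63 + 15*0.37 = $105.09/kg

$105.09/kg


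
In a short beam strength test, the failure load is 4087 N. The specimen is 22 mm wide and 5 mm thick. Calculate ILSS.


ILSS = 3F/(4bh) = 3*4087/(4*22*5) = 27.87 MPa

27.87 MPa


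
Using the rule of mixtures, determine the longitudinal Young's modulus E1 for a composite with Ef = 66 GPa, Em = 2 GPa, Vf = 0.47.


E1 = Ef*Vf + Em*(1-Vf) = 66*0.47 + 2*0.53 = 32.08 GPa

32.08 GPa


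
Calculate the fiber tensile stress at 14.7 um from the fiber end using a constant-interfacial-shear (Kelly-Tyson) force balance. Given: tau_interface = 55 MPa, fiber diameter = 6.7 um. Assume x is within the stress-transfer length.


Force balance: sigma_f * (pi*d^2/4) = tau * (pi*d) * x  ->  sigma_f = 4 * tau * x / d
sigma_f = 4 * 55 * 14.7 / 6.7 = 482.7 MPa

482.7 MPa


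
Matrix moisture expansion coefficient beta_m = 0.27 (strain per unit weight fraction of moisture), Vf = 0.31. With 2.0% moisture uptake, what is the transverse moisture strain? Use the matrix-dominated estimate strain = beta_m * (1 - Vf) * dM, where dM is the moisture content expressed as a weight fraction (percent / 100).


dM = 2.0/100 = 0.02
strain = beta_m * (1-Vf) * dM = 0.27 * 0.69 * 0.02 = 0.003726

0.003726


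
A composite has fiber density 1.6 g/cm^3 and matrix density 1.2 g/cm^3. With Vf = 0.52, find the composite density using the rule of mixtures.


rho_c = rho_f*Vf + rho_m*(1-Vf) = 1.6*0.52 + 1.2*0.48 = 1.408 g/cm^3

1.408 g/cm^3


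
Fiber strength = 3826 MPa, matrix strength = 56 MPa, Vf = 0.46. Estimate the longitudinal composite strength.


sigma_1 = sigma_f*Vf + sigma_m*(1-Vf) = 3826*0.46 + 56*0.54 = 1790.2 MPa

1790.2 MPa


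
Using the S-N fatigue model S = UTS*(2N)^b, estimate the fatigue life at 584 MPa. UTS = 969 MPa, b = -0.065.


N = 0.5 * (S/UTS)^(1/b) = 0.5 * (584/969)^(1/-0.065) = 1208.4121 cycles

1208.4121 cycles


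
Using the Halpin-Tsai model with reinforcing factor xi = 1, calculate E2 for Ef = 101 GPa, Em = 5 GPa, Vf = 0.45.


eta = (Ef/Em - 1)/(Ef/Em + xi) = (20.2 - 1)/(20.2 + 1) = 0.9057
E2 = Em*(1+xi*eta*Vf)/(1-eta*Vf) = 11.88 GPa

11.88 GPa


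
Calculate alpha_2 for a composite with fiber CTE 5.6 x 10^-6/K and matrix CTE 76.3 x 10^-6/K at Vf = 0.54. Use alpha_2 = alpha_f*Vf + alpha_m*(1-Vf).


alpha_2 = alpha_f*Vf + alpha_m*(1-Vf) = 5.6*0.54 + 76.3*0.46 = 38.1 x 10^-6/K

38.1 x 10^-6/K


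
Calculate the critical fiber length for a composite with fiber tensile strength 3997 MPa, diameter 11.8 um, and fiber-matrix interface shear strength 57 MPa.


Lc = sigma_f * d / (2 * tau_i) = 3997 * 11.8 / (2 * 57) = 413.7 um

413.7 um


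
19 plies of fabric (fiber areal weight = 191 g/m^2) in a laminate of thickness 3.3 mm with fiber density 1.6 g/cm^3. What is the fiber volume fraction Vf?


Vf = n * FAW / (rho_f * h * 1000) = 19 * 191 / (1.6 * 3.3 * 1000) = 0.6873

0.6873


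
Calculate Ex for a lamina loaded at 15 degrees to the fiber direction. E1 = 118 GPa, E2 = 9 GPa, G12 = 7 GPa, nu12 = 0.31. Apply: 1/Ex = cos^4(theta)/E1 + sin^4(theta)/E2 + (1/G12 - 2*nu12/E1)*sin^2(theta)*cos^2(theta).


cos^4(15) = 0.870513, sin^4(15) = 0.004487, sin^2(15)*cos^2(15) = 0.0625
1/G12 - 2*nu12/E1 = 1/7 - 2*0.31/118 = 0.137603 GPa^-1
1/Ex = 0.870513/118 + 0.004487/9 + 0.137603*0.0625 = 0.016476 GPa^-1
Ex = 60.69 GPa

60.69 GPa


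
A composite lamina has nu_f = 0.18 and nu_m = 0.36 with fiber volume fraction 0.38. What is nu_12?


nu_12 = nu_f*Vf + nu_m*(1-Vf) = 0.18*0.38 + 0.36*0.62 = 0.2916

0.2916


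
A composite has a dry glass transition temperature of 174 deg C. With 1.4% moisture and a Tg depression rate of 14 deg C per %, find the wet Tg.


Tg_wet = Tg_dry - k*moisture = 174 - 14*1.4 = 154.4 deg C

154.4 deg C


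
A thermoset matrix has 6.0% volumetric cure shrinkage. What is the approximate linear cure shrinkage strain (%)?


Linear shrinkage ≈ vol_shrink/3 = 6.0/3 = 2.0%

2.0%


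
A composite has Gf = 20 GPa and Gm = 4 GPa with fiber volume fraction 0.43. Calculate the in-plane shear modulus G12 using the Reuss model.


1/G12 = Vf/Gf + (1-Vf)/Gm = 0.43/20 + 0.57/4
G12 = 6.1 GPa

6.1 GPa


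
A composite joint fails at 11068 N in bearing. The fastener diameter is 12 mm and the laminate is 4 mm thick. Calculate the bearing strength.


sigma_br = F/(d*h) = 11068/(12*4) = 230.6 MPa

230.6 MPa


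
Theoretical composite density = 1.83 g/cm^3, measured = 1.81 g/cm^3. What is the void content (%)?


Void% = (rho_theo - rho_actual)/rho_theo * 100 = (1.83 - 1.81)/1.83 * 100 = 1.09%

1.09%


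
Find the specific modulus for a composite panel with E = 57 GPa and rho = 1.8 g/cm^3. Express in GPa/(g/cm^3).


Specific stiffness = E/rho = 57/1.8 = 31.7 GPa/(g/cm^3)

31.7 GPa/(g/cm^3)


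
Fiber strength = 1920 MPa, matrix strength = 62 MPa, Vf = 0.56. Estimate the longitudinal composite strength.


sigma_1 = sigma_f*Vf + sigma_m*(1-Vf) = 1920*0.56 + 62*0.44 = 1102.5 MPa

1102.5 MPa


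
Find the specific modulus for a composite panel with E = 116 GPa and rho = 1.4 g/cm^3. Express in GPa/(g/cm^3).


Specific stiffness = E/rho = 116/1.4 = 82.9 GPa/(g/cm^3)

82.9 GPa/(g/cm^3)


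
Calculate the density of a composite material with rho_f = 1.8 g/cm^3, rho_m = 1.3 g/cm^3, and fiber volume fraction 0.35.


rho_c = rho_f*Vf + rho_m*(1-Vf) = 1.8*0.35 + 1.3*0.65 = 1.475 g/cm^3

1.475 g/cm^3


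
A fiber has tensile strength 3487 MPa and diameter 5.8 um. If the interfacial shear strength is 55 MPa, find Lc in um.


Lc = sigma_f * d / (2 * tau_i) = 3487 * 5.8 / (2 * 55) = 183.9 um

183.9 um


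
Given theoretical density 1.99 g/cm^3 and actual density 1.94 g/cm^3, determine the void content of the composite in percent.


Void% = (rho_theo - rho_actual)/rho_theo * 100 = (1.99 - 1.94)/1.99 * 100 = 2.51%

2.51%


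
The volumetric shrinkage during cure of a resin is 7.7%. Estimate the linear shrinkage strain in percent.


Linear shrinkage ≈ vol_shrink/3 = 7.7/3 = 2.567%

2.567%


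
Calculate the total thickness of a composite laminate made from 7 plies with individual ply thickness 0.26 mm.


h = n * t_ply = 7 * 0.26 = 1.82 mm

1.82 mm


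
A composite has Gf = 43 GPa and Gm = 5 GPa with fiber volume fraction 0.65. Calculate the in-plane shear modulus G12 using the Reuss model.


1/G12 = Vf/Gf + (1-Vf)/Gm = 0.65/43 + 0.35/5
G12 = 11.75 GPa

11.75 GPa


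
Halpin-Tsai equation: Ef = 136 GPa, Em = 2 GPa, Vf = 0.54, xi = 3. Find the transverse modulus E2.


eta = (Ef/Em - 1)/(Ef/Em + xi) = (68.0 - 1)/(68.0 + 3) = 0.9437
E2 = Em*(1+xi*eta*Vf)/(1-eta*Vf) = 10.31 GPa

10.31 GPa


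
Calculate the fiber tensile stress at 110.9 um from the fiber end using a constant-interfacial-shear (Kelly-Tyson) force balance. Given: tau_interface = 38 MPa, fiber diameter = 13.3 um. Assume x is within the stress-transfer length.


Force balance: sigma_f * (pi*d^2/4) = tau * (pi*d) * x  ->  sigma_f = 4 * tau * x / d
sigma_f = 4 * 38 * 110.9 / 13.3 = 1267.4 MPa

1267.4 MPa


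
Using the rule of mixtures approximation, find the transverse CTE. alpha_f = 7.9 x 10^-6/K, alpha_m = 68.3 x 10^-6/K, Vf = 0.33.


alpha_2 = alpha_f*Vf + alpha_m*(1-Vf) = 7.9*0.33 + 68.3*0.67 = 48.4 x 10^-6/K

48.4 x 10^-6/K


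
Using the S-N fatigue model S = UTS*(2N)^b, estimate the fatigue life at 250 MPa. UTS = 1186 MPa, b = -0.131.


N = 0.5 * (S/UTS)^(1/b) = 0.5 * (250/1186)^(1/-0.131) = 72506.9736 cycles

72506.9736 cycles


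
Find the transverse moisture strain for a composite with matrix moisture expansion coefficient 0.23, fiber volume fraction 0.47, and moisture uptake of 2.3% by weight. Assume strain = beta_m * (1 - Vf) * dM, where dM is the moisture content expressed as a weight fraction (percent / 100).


dM = 2.3/100 = 0.023
strain = beta_m * (1-Vf) * dM = 0.23 * 0.53 * 0.023 = 0.0028037

0.0028037


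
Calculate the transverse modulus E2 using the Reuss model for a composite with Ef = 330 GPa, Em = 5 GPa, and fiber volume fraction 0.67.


1/E2 = Vf/Ef + (1-Vf)/Em = 0.67/330 + 0.33/5
E2 = 14.7 GPa

14.7 GPa


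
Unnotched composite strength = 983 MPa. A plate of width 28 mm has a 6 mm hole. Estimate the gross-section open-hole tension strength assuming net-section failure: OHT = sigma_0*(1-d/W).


OHT = sigma_0*(1-d/W) = 983*(1-6/28) = 772.4 MPa

772.4 MPa


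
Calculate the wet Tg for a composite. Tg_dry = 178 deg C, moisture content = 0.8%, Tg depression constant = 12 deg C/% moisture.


Tg_wet = Tg_dry - k*moisture = 178 - 12*0.8 = 168.4 deg C

168.4 deg C


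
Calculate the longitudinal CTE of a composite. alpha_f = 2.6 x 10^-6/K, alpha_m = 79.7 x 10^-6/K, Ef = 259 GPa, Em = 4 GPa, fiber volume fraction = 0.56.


E1 = Ef*Vf + Em*(1-Vf) = 146.8
alpha_1 = (alpha_f*Ef*Vf + alpha_m*Em*(1-Vf))/E1 = 3.52 x 10^-6/K

3.52 x 10^-6/K


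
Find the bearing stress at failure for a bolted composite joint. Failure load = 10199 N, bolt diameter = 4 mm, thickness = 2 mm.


sigma_br = F/(d*h) = 10199/(4*2) = 1274.9 MPa

1274.9 MPa


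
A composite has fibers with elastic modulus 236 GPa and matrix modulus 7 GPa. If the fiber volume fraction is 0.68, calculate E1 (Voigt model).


E1 = Ef*Vf + Em*(1-Vf) = 236*0.68 + 7*0.32 = 162.72 GPa

162.72 GPa


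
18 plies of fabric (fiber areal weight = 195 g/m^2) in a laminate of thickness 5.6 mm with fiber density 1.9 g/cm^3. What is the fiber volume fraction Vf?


Vf = n * FAW / (rho_f * h * 1000) = 18 * 195 / (1.9 * 5.6 * 1000) = 0.3299

0.3299


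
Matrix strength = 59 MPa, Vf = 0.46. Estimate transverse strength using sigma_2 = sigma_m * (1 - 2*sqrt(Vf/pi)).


factor = 1 - 2*sqrt(0.46/pi) = 0.2347
sigma_2 = 59 * 0.2347 = 13.85 MPa

13.85 MPa


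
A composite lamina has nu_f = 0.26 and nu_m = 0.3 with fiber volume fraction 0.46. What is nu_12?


nu_12 = nu_f*Vf + nu_m*(1-Vf) = 0.26*0.46 + 0.3*0.54 = 0.2816

0.2816


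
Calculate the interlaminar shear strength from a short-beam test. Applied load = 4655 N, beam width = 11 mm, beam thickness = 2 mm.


ILSS = 3F/(4bh) = 3*4655/(4*11*2) = 158.69 MPa

158.69 MPa


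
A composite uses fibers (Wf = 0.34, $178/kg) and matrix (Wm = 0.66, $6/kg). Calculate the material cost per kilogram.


Cost = cost_f*Wf + cost_m*Wm = 178*0.34 + 6*0.66 = $64.48/kg

$64.48/kg


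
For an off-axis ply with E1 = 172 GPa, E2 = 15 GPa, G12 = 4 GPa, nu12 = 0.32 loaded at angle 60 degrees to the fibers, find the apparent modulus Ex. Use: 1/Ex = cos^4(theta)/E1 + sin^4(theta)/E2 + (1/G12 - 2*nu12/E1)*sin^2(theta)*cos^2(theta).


cos^4(60) = 0.0625, sin^4(60) = 0.5625, sin^2(60)*cos^2(60) = 0.1875
1/G12 - 2*nu12/E1 = 1/4 - 2*0.32/172 = 0.246279 GPa^-1
1/Ex = 0.0625/172 + 0.5625/15 + 0.246279*0.1875 = 0.0840407 GPa^-1
Ex = 11.9 GPa

11.9 GPa


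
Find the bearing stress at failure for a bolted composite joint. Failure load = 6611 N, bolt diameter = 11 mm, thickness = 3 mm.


sigma_br = F/(d*h) = 6611/(11*3) = 200.3 MPa

200.3 MPa


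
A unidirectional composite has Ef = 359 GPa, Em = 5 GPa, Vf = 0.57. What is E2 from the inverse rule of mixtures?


1/E2 = Vf/Ef + (1-Vf)/Em = 0.57/359 + 0.43/5
E2 = 11.42 GPa

11.42 GPa


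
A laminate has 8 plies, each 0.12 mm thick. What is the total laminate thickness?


h = n * t_ply = 8 * 0.12 = 0.96 mm

0.96 mm


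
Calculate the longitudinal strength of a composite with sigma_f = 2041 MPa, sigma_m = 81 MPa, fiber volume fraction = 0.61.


sigma_1 = sigma_f*Vf + sigma_m*(1-Vf) = 2041*0.61 + 81*0.39 = 1276.6 MPa

1276.6 MPa


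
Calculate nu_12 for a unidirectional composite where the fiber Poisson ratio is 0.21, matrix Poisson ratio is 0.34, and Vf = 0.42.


nu_12 = nu_f*Vf + nu_m*(1-Vf) = 0.21*0.42 + 0.34*0.58 = 0.2854

0.2854


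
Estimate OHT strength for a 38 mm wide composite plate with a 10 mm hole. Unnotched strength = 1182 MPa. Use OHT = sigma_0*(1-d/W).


OHT = sigma_0*(1-d/W) = 1182*(1-10/38) = 870.9 MPa

870.9 MPa


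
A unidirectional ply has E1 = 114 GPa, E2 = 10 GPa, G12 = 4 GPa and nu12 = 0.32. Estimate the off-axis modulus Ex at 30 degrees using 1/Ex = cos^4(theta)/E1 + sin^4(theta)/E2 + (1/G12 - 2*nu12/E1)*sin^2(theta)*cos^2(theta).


cos^4(30) = 0.5625, sin^4(30) = 0.0625, sin^2(30)*cos^2(30) = 0.1875
1/G12 - 2*nu12/E1 = 1/4 - 2*0.32/114 = 0.244386 GPa^-1
1/Ex = 0.5625/114 + 0.0625/10 + 0.244386*0.1875 = 0.0570066 GPa^-1
Ex = 17.54 GPa

17.54 GPa


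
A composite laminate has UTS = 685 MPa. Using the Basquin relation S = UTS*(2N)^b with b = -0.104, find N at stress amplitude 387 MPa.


N = 0.5 * (S/UTS)^(1/b) = 0.5 * (387/685)^(1/-0.104) = 121.1684 cycles

121.1684 cycles


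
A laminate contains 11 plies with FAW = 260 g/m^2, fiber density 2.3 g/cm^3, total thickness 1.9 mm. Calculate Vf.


Vf = n * FAW / (rho_f * h * 1000) = 11 * 260 / (2.3 * 1.9 * 1000) = 0.6545

0.6545


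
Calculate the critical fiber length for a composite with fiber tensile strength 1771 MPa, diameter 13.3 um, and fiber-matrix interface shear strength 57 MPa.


Lc = sigma_f * d / (2 * tau_i) = 1771 * 13.3 / (2 * 57) = 206.6 um

206.6 um


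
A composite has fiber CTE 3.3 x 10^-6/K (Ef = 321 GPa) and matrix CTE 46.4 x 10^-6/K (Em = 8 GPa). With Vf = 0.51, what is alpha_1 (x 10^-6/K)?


E1 = Ef*Vf + Em*(1-Vf) = 167.63
alpha_1 = (alpha_f*Ef*Vf + alpha_m*Em*(1-Vf))/E1 = 4.31 x 10^-6/K

4.31 x 10^-6/K


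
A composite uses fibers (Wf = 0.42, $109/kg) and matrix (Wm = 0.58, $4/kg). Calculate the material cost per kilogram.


Cost = cost_f*Wf + cost_m*Wm = 109*0.42 + 4*0.58 = $48.1/kg

$48.1/kg


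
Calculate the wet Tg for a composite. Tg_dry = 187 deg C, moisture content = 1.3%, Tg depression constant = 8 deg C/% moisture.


Tg_wet = Tg_dry - k*moisture = 187 - 8*1.3 = 176.6 deg C

176.6 deg C


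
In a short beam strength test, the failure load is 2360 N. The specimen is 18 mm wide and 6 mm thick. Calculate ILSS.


ILSS = 3F/(4bh) = 3*2360/(4*18*6) = 16.39 MPa

16.39 MPa


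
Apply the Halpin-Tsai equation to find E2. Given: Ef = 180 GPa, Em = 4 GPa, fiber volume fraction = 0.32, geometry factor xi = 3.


eta = (Ef/Em - 1)/(Ef/Em + xi) = (45.0 - 1)/(45.0 + 3) = 0.9167
E2 = Em*(1+xi*eta*Vf)/(1-eta*Vf) = 10.64 GPa

10.64 GPa


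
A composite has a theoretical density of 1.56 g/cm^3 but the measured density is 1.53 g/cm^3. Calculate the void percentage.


Void% = (rho_theo - rho_actual)/rho_theo * 100 = (1.56 - 1.53)/1.56 * 100 = 1.92%

1.92%


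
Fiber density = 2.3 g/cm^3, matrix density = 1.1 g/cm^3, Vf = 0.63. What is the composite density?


rho_c = rho_f*Vf + rho_m*(1-Vf) = 2.3*0.63 + 1.1*0.37 = 1.856 g/cm^3

1.856 g/cm^3


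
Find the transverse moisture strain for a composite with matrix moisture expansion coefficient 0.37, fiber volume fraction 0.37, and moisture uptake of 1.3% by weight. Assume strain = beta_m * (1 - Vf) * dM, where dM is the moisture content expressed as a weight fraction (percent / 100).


dM = 1.3/100 = 0.013
strain = beta_m * (1-Vf) * dM = 0.37 * 0.63 * 0.013 = 0.0030303

0.0030303


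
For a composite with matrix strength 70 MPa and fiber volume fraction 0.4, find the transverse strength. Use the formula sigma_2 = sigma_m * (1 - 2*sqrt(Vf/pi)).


factor = 1 - 2*sqrt(0.4/pi) = 0.2864
sigma_2 = 70 * 0.2864 = 20.04 MPa

20.04 MPa


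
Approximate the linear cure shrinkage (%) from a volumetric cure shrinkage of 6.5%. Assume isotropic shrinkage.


Linear shrinkage ≈ vol_shrink/3 = 6.5/3 = 2.167%

2.167%


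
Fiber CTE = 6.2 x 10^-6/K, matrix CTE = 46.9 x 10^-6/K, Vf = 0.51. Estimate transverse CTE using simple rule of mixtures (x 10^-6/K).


alpha_2 = alpha_f*Vf + alpha_m*(1-Vf) = 6.2*0.51 + 46.9*0.49 = 26.1 x 10^-6/K

26.1 x 10^-6/K


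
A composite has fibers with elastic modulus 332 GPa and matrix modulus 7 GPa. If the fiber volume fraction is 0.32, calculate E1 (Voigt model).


E1 = Ef*Vf + Em*(1-Vf) = 332*0.32 + 7*0.68 = 111.0 GPa

111.0 GPa


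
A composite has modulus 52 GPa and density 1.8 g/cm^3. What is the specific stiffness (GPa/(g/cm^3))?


Specific stiffness = E/rho = 52/1.8 = 28.9 GPa/(g/cm^3)

28.9 GPa/(g/cm^3)


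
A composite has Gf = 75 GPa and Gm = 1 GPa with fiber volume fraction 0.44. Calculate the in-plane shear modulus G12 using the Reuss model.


1/G12 = Vf/Gf + (1-Vf)/Gm = 0.44/75 + 0.56/1
G12 = 1.77 GPa

1.77 GPa


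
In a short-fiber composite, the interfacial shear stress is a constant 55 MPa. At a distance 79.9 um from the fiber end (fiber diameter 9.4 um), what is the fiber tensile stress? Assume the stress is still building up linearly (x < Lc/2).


Force balance: sigma_f * (pi*d^2/4) = tau * (pi*d) * x  ->  sigma_f = 4 * tau * x / d
sigma_f = 4 * 55 * 79.9 / 9.4 = 1870.0 MPa

1870.0 MPa


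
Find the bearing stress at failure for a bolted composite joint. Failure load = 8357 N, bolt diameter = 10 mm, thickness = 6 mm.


sigma_br = F/(d*h) = 8357/(10*6) = 139.3 MPa

139.3 MPa


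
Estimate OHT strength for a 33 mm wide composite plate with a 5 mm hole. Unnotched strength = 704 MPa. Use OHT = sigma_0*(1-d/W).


OHT = sigma_0*(1-d/W) = 704*(1-5/33) = 597.3 MPa

597.3 MPa


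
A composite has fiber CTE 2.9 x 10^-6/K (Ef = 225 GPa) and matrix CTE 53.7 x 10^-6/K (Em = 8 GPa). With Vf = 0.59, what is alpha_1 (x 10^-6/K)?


E1 = Ef*Vf + Em*(1-Vf) = 136.03
alpha_1 = (alpha_f*Ef*Vf + alpha_m*Em*(1-Vf))/E1 = 4.12 x 10^-6/K

4.12 x 10^-6/K


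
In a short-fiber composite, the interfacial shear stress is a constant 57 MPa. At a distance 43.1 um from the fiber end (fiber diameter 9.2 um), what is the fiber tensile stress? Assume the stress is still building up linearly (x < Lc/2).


Force balance: sigma_f * (pi*d^2/4) = tau * (pi*d) * x  ->  sigma_f = 4 * tau * x / d
sigma_f = 4 * 57 * 43.1 / 9.2 = 1068.1 MPa

1068.1 MPa


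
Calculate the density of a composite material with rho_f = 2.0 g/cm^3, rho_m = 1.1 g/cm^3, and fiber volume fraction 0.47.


rho_c = rho_f*Vf + rho_m*(1-Vf) = 2.0*0.47 + 1.1*0.53 = 1.523 g/cm^3

1.523 g/cm^3


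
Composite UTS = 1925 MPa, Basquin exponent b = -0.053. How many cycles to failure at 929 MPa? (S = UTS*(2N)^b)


N = 0.5 * (S/UTS)^(1/b) = 0.5 * (929/1925)^(1/-0.053) = 466728.9270 cycles

466728.9270 cycles


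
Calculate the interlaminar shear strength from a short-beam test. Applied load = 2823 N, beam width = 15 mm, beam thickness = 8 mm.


ILSS = 3F/(4bh) = 3*2823/(4*15*8) = 17.64 MPa

17.64 MPa


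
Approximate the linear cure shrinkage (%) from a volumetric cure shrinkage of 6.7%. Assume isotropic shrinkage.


Linear shrinkage ≈ vol_shrink/3 = 6.7/3 = 2.233%

2.233%


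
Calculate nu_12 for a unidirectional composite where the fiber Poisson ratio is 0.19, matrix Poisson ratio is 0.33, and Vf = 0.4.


nu_12 = nu_f*Vf + nu_m*(1-Vf) = 0.19*0.4 + 0.33*0.6 = 0.274

0.274


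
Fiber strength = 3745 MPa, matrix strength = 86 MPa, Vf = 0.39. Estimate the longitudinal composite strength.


sigma_1 = sigma_f*Vf + sigma_m*(1-Vf) = 3745*0.39 + 86*0.61 = 1513.0 MPa

1513.0 MPa


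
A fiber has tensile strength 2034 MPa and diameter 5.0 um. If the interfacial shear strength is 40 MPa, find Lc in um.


Lc = sigma_f * d / (2 * tau_i) = 2034 * 5.0 / (2 * 40) = 127.1 um

127.1 um


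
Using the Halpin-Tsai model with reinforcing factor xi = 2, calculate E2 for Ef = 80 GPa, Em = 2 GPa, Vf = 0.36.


eta = (Ef/Em - 1)/(Ef/Em + xi) = (40.0 - 1)/(40.0 + 2) = 0.9286
E2 = Em*(1+xi*eta*Vf)/(1-eta*Vf) = 5.01 GPa

5.01 GPa


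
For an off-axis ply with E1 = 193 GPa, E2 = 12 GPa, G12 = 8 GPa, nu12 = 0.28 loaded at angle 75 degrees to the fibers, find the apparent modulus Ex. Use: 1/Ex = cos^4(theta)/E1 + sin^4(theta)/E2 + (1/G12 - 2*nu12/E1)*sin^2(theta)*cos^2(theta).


cos^4(75) = 0.004487, sin^4(75) = 0.870513, sin^2(75)*cos^2(75) = 0.0625
1/G12 - 2*nu12/E1 = 1/8 - 2*0.28/193 = 0.122098 GPa^-1
1/Ex = 0.004487/193 + 0.870513/12 + 0.122098*0.0625 = 0.0801971 GPa^-1
Ex = 12.47 GPa

12.47 GPa


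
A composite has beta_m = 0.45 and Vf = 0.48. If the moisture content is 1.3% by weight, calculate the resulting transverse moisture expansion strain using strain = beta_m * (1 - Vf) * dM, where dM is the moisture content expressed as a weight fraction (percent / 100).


dM = 1.3/100 = 0.013
strain = beta_m * (1-Vf) * dM = 0.45 * 0.52 * 0.013 = 0.003042

0.003042


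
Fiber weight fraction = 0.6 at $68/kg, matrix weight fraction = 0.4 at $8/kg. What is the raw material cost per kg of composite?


Cost = cost_f*Wf + cost_m*Wm = 68*0.6 + 8*0.4 = $44.0/kg

$44.0/kg


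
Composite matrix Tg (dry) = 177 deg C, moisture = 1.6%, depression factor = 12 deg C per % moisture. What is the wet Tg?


Tg_wet = Tg_dry - k*moisture = 177 - 12*1.6 = 157.8 deg C

157.8 deg C


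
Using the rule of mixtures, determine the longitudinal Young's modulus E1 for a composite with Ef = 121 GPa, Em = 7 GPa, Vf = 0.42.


E1 = Ef*Vf + Em*(1-Vf) = 121*0.42 + 7*0.58 = 54.88 GPa

54.88 GPa


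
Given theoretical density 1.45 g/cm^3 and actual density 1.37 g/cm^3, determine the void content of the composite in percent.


Void% = (rho_theo - rho_actual)/rho_theo * 100 = (1.45 - 1.37)/1.45 * 100 = 5.52%

5.52%


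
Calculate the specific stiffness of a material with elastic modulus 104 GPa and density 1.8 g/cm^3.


Specific stiffness = E/rho = 104/1.8 = 57.8 GPa/(g/cm^3)

57.8 GPa/(g/cm^3)


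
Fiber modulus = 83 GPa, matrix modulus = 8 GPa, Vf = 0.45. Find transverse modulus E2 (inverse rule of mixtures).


1/E2 = Vf/Ef + (1-Vf)/Em = 0.45/83 + 0.55/8
E2 = 13.48 GPa

13.48 GPa


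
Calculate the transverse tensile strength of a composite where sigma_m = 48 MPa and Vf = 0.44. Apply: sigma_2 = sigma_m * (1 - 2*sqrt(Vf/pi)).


factor = 1 - 2*sqrt(0.44/pi) = 0.2515
sigma_2 = 48 * 0.2515 = 12.07 MPa

12.07 MPa


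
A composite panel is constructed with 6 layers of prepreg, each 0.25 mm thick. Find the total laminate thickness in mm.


h = n * t_ply = 6 * 0.25 = 1.5 mm

1.5 mm


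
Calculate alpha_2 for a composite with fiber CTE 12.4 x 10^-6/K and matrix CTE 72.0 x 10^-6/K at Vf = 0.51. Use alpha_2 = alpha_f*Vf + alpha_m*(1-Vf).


alpha_2 = alpha_f*Vf + alpha_m*(1-Vf) = 12.4*0.51 + 72.0*0.49 = 41.6 x 10^-6/K

41.6 x 10^-6/K


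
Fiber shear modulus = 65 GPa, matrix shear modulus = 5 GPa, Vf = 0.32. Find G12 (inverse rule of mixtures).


1/G12 = Vf/Gf + (1-Vf)/Gm = 0.32/65 + 0.68/5
G12 = 7.1 GPa

7.1 GPa


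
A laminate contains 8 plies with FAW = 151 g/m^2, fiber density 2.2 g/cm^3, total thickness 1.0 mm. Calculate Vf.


Vf = n * FAW / (rho_f * h * 1000) = 8 * 151 / (2.2 * 1.0 * 1000) = 0.5491

0.5491
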